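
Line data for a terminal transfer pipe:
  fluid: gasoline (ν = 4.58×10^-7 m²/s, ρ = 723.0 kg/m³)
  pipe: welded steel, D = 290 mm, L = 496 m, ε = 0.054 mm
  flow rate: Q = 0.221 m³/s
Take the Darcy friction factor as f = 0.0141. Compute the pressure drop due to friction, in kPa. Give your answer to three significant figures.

V = 4Q/(πD²) = 4·0.221/(π·0.290²) = 3.346 m/s
h_f = f(L/D)V²/(2g) = 0.01410·(496/0.290)·3.346²/(2·9.81) = 13.76 m
Δp = ρg·h_f = 723.0·9.81·13.76 = 97.59 kPa

Δp ≈ 97.6 kPa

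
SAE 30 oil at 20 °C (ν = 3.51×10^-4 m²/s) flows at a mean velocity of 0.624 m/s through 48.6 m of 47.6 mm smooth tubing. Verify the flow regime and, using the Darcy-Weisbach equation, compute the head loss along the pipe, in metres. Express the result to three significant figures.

Re = VD/ν = 0.624·0.04760/3.51×10^-4 = 84.6 → laminar (Re < 2300)
f = 64/Re = 0.7563
h_f = f(L/D)V²/(2g) = 0.7563·(48.6/0.04760)·0.624²/(2·9.81) = 15.32 m

h_f ≈ 15.3 m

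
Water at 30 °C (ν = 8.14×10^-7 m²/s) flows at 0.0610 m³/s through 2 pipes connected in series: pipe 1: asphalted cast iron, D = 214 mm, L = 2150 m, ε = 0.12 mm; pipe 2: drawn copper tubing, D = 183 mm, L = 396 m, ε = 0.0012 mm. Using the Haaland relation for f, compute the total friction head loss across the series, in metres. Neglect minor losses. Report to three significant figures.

Pipe 1: V = 1.696 m/s, Re = 4.46×10^5, ε/D = 5.61×10^-4, f = 0.01804, h_1 = f(L/D)V²/2g = 26.57 m
Pipe 2: V = 2.319 m/s, Re = 5.21×10^5, ε/D = 6.56×10^-6, f = 0.01304, h_2 = f(L/D)V²/2g = 7.736 m
Series → Q common, losses add: H = Σh = 34.31 m

H ≈ 34.3 m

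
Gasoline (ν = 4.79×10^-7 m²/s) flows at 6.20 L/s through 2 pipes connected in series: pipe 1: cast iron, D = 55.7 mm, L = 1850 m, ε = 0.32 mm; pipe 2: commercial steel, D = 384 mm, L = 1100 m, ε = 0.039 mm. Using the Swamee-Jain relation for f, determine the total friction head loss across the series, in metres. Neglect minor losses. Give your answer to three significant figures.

Pipe 1: V = 2.544 m/s, Re = 2.96×10^5, ε/D = 0.00575, f = 0.03211, h_1 = f(L/D)V²/2g = 351.9 m
Pipe 2: V = 0.05354 m/s, Re = 4.29×10^4, ε/D = 1.02×10^-4, f = 0.02187, h_2 = f(L/D)V²/2g = 0.009152 m
Series → Q common, losses add: H = Σh = 352.0 m

H ≈ 352 m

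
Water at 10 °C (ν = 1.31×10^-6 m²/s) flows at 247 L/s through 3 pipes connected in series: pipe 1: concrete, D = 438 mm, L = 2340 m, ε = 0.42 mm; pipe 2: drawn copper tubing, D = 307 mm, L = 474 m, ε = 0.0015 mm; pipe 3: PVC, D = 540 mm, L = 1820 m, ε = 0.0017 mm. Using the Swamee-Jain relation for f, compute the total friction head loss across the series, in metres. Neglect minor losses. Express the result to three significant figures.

Pipe 1: V = 1.639 m/s, Re = 5.48×10^5, ε/D = 9.59×10^-4, f = 0.02012, h_1 = f(L/D)V²/2g = 14.72 m
Pipe 2: V = 3.337 m/s, Re = 7.82×10^5, ε/D = 4.89×10^-6, f = 0.01221, h_2 = f(L/D)V²/2g = 10.70 m
Pipe 3: V = 1.078 m/s, Re = 4.45×10^5, ε/D = 3.15×10^-6, f = 0.01342, h_3 = f(L/D)V²/2g = 2.681 m
Series → Q common, losses add: H = Σh = 28.10 m

H ≈ 28.1 m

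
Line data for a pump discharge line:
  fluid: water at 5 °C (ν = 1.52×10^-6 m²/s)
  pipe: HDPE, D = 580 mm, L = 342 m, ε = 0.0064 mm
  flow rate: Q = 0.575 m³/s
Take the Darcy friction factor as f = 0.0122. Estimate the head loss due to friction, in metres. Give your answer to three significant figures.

h_f ≈ 1.74 m

V = 4Q/(πD²) = 4·0.575/(π·0.580²) = 2.176 m/s
h_f = f(L/D)V²/(2g) = 0.01220·(342/0.580)·2.176²/(2·9.81) = 1.737 m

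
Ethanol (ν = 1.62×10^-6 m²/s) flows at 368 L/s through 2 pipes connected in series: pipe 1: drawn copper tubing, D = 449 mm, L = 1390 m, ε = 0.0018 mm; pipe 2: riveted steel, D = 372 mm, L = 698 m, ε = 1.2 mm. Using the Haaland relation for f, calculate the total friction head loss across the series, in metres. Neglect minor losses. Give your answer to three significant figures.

H ≈ 40.2 m

Pipe 1: V = 2.324 m/s, Re = 6.44×10^5, ε/D = 4.01×10^-6, f = 0.01254, h_1 = f(L/D)V²/2g = 10.69 m
Pipe 2: V = 3.386 m/s, Re = 7.77×10^5, ε/D = 0.00323, f = 0.02691, h_2 = f(L/D)V²/2g = 29.50 m
Series → Q common, losses add: H = Σh = 40.19 m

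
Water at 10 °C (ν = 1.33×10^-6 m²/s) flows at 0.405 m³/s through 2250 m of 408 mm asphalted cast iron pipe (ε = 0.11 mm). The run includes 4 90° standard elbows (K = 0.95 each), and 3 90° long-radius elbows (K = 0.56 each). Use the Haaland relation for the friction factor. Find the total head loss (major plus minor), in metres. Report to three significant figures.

V = 4Q/(πD²) = 3.098 m/s; V²/2g = 0.4891 m
Re = 9.50×10^5, ε/D = 2.70×10^-4 → f = 0.01535 (Haaland)
Major: h_f = f(L/D)·V²/2g = 0.01535·5515·0.4891 = 41.40 m
Minor: ΣK = 5.48; h_m = ΣK·V²/2g = 2.680 m
Total H_L = 41.40 + 2.680 = 44.08 m

H_L ≈ 44.1 m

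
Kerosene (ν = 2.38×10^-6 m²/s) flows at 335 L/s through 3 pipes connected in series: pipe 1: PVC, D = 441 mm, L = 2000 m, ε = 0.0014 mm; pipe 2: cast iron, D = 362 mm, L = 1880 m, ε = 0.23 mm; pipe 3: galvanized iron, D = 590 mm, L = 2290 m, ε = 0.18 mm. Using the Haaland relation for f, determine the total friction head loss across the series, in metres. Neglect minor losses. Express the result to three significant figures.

Pipe 1: V = 2.193 m/s, Re = 4.06×10^5, ε/D = 3.17×10^-6, f = 0.01359, h_1 = f(L/D)V²/2g = 15.11 m
Pipe 2: V = 3.255 m/s, Re = 4.95×10^5, ε/D = 6.35×10^-4, f = 0.01839, h_2 = f(L/D)V²/2g = 51.58 m
Pipe 3: V = 1.225 m/s, Re = 3.04×10^5, ε/D = 3.05×10^-4, f = 0.01682, h_3 = f(L/D)V²/2g = 4.996 m
Series → Q common, losses add: H = Σh = 71.69 m

H ≈ 71.7 m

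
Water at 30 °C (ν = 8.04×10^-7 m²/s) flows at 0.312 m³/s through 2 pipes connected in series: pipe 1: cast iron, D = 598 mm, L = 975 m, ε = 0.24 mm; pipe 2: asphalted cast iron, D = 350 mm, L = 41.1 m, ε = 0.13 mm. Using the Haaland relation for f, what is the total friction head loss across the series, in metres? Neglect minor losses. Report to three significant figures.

H ≈ 2.71 m

Pipe 1: V = 1.111 m/s, Re = 8.26×10^5, ε/D = 4.01×10^-4, f = 0.01655, h_1 = f(L/D)V²/2g = 1.698 m
Pipe 2: V = 3.243 m/s, Re = 1.41×10^6, ε/D = 3.71×10^-4, f = 0.01606, h_2 = f(L/D)V²/2g = 1.011 m
Series → Q common, losses add: H = Σh = 2.709 m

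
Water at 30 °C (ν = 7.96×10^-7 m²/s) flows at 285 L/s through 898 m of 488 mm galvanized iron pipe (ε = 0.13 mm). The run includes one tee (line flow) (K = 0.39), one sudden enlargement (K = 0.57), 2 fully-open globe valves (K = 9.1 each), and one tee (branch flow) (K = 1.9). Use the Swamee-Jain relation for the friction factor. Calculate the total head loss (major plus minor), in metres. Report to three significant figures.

V = 4Q/(πD²) = 1.524 m/s; V²/2g = 0.1183 m
Re = 9.34×10^5, ε/D = 2.66×10^-4 → f = 0.01550 (Swamee-Jain)
Major: h_f = f(L/D)·V²/2g = 0.01550·1840·0.1183 = 3.375 m
Minor: ΣK = 21.1; h_m = ΣK·V²/2g = 2.492 m
Total H_L = 3.375 + 2.492 = 5.867 m

H_L ≈ 5.87 m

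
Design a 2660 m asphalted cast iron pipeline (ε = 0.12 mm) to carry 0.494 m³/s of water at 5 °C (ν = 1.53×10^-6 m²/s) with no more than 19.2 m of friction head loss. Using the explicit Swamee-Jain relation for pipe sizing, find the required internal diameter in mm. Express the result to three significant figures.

Swamee-Jain (Type III): D = 0.66·[ε^1.25·(LQ²/(gh_f))^4.75 + ν·Q^9.4·(L/(gh_f))^5.2]^0.04
LQ²/(gh_f) = 3.446; L/(gh_f) = 14.12
Term 1 = ε^1.25·(…)^4.75 = 0.00448; Term 2 = ν·Q^9.4·(…)^5.2 = 0.00193
D = 0.66·(0.00448 + 0.00193)^0.04 = 0.5393 m = 539 mm
Check: V = 2.16 m/s, Re = 7.62×10^5, f = 0.01525, h_f = 17.9 m ≈ 19.2 m ✓

D ≈ 539 mm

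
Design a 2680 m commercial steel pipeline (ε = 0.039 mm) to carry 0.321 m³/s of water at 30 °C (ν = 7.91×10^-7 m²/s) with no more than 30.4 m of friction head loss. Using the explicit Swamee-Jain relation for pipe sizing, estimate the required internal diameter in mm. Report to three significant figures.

Swamee-Jain (Type III): D = 0.66·[ε^1.25·(LQ²/(gh_f))^4.75 + ν·Q^9.4·(L/(gh_f))^5.2]^0.04
LQ²/(gh_f) = 0.9260; L/(gh_f) = 8.987
Term 1 = ε^1.25·(…)^4.75 = 2.14×10^-6; Term 2 = ν·Q^9.4·(…)^5.2 = 1.65×10^-6
D = 0.66·(2.14×10^-6 + 1.65×10^-6)^0.04 = 0.4006 m = 401 mm
Check: V = 2.55 m/s, Re = 1.29×10^6, f = 0.01320, h_f = 29.2 m ≈ 30.4 m ✓

D ≈ 401 mm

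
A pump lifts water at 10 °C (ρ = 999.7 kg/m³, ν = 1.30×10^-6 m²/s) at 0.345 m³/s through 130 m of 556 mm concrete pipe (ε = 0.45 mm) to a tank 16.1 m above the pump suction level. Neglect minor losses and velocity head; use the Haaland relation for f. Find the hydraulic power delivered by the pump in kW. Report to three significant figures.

V = 4Q/(πD²) = 1.421 m/s; Re = 6.08×10^5; ε/D = 8.09×10^-4; f = 0.01920
h_f = f(L/D)V²/2g = 0.4620 m
Total head H = z + h_f = 16.1 + 0.4620 = 16.56 m
P_hyd = ρgQH = 999.7·9.81·0.345·16.56 = 56.04 kW

P_hyd ≈ 56.0 kW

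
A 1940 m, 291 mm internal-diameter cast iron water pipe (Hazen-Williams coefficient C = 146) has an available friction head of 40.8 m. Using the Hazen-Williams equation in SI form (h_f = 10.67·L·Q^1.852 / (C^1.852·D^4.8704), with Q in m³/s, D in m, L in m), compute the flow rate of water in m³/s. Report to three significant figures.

Q ≈ 0.197 m³/s

Rearranging: Q = [h_f·C^1.852·D^4.8704 / (10.67·L)]^(1/1.852)
Q = [40.8·146^1.852·0.291^4.8704 / (10.67·1940)]^0.540 = 0.1967 m³/s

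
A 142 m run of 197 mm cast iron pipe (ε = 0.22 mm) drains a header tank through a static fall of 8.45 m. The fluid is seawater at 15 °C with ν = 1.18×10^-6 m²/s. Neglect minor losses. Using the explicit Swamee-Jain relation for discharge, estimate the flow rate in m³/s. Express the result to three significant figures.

Q ≈ 0.102 m³/s

Swamee-Jain (Type II): Q = -0.965·√(gD⁵h_f/L)·ln[ε/(3.7D) + √(3.17ν²L/(gD³h_f))]
√(gD⁵h_f/L) = √(9.81·0.197⁵·8.45/142) = 0.01316
ε/(3.7D) = 3.02×10^-4; √(3.17ν²L/(gD³h_f)) = 3.14×10^-5
Q = -0.965·0.01316·ln(3.333×10^-4) = 0.1017 m³/s
Check: V = 3.34 m/s, Re = 5.57×10^5, f = 0.02079, h_f = 8.50 m ≈ 8.45 m ✓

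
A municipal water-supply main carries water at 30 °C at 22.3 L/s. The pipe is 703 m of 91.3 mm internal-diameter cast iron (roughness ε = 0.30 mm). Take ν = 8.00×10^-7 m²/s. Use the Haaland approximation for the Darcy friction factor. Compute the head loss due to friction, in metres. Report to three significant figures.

h_f ≈ 124 m

V = 4Q/(πD²) = 4·0.0223/(π·0.0913²) = 3.406 m/s
Re = VD/ν = 3.406·0.0913/8.00×10^-7 = 3.89×10^5 → turbulent
ε/D = 0.30/91.3 = 0.00329
Haaland: f = 0.02720
h_f = f(L/D)V²/(2g) = 0.02720·(703/0.0913)·3.406²/(2·9.81) = 123.8 m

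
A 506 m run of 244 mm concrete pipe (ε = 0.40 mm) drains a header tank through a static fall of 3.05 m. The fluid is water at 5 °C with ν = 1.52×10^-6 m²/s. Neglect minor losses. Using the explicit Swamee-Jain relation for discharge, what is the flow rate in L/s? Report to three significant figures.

Swamee-Jain (Type II): Q = -0.965·√(gD⁵h_f/L)·ln[ε/(3.7D) + √(3.17ν²L/(gD³h_f))]
√(gD⁵h_f/L) = √(9.81·0.244⁵·3.05/506) = 0.007151
ε/(3.7D) = 4.43×10^-4; √(3.17ν²L/(gD³h_f)) = 9.23×10^-5
Q = -0.965·0.007151·ln(5.354×10^-4) = 0.05198 m³/s
Check: V = 1.11 m/s, Re = 1.78×10^5, f = 0.02354, h_f = 3.07 m ≈ 3.05 m ✓

Q ≈ 52.0 L/s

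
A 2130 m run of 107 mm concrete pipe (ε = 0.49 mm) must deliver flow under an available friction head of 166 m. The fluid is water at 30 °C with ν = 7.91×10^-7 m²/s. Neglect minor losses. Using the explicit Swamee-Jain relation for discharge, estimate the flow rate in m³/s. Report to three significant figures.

Swamee-Jain (Type II): Q = -0.965·√(gD⁵h_f/L)·ln[ε/(3.7D) + √(3.17ν²L/(gD³h_f))]
√(gD⁵h_f/L) = √(9.81·0.107⁵·166/2130) = 0.003275
ε/(3.7D) = 0.00124; √(3.17ν²L/(gD³h_f)) = 4.60×10^-5
Q = -0.965·0.003275·ln(0.001284) = 0.02104 m³/s
Check: V = 2.34 m/s, Re = 3.17×10^5, f = 0.03003, h_f = 167 m ≈ 166 m ✓

Q ≈ 0.0210 m³/s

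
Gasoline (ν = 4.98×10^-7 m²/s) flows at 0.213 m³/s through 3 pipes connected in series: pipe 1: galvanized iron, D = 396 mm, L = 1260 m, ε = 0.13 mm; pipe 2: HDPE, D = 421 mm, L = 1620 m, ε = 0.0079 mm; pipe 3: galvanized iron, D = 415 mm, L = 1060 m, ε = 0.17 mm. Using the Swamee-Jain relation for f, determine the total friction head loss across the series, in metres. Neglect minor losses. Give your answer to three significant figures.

H ≈ 18.3 m

Pipe 1: V = 1.729 m/s, Re = 1.38×10^6, ε/D = 3.28×10^-4, f = 0.01582, h_1 = f(L/D)V²/2g = 7.674 m
Pipe 2: V = 1.530 m/s, Re = 1.29×10^6, ε/D = 1.88×10^-5, f = 0.01164, h_2 = f(L/D)V²/2g = 5.345 m
Pipe 3: V = 1.575 m/s, Re = 1.31×10^6, ε/D = 4.10×10^-4, f = 0.01651, h_3 = f(L/D)V²/2g = 5.331 m
Series → Q common, losses add: H = Σh = 18.35 m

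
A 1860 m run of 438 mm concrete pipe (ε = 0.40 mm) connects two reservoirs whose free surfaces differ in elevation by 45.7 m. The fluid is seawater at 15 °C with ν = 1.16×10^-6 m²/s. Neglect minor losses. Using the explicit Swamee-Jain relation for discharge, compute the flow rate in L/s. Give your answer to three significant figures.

Swamee-Jain (Type II): Q = -0.965·√(gD⁵h_f/L)·ln[ε/(3.7D) + √(3.17ν²L/(gD³h_f))]
√(gD⁵h_f/L) = √(9.81·0.438⁵·45.7/1860) = 0.06233
ε/(3.7D) = 2.47×10^-4; √(3.17ν²L/(gD³h_f)) = 1.45×10^-5
Q = -0.965·0.06233·ln(2.613×10^-4) = 0.4962 m³/s
Check: V = 3.29 m/s, Re = 1.24×10^6, f = 0.01955, h_f = 45.9 m ≈ 45.7 m ✓

Q ≈ 496 L/s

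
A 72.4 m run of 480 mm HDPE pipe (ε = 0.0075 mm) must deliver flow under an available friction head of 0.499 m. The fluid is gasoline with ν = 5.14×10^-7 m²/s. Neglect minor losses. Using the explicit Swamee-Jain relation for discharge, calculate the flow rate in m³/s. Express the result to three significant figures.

Q ≈ 0.445 m³/s

Swamee-Jain (Type II): Q = -0.965·√(gD⁵h_f/L)·ln[ε/(3.7D) + √(3.17ν²L/(gD³h_f))]
√(gD⁵h_f/L) = √(9.81·0.480⁵·0.499/72.4) = 0.04151
ε/(3.7D) = 4.22×10^-6; √(3.17ν²L/(gD³h_f)) = 1.06×10^-5
Q = -0.965·0.04151·ln(1.481×10^-5) = 0.4454 m³/s
Check: V = 2.46 m/s, Re = 2.30×10^6, f = 0.01075, h_f = 0.501 m ≈ 0.499 m ✓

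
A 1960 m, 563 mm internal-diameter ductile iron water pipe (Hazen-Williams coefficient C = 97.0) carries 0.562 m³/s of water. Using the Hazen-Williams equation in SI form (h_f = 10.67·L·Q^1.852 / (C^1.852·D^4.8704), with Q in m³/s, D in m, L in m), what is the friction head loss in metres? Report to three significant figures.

h_f ≈ 24.7 m

h_f = 10.67·1960·0.562^1.852 / (97.0^1.852·0.563^4.8704) = 24.69 m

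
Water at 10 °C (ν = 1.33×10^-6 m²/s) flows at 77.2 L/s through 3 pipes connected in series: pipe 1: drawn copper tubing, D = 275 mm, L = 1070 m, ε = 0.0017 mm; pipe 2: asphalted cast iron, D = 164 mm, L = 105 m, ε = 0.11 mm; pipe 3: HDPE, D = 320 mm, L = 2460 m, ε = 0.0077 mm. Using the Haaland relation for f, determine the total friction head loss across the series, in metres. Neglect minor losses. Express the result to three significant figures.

Pipe 1: V = 1.300 m/s, Re = 2.69×10^5, ε/D = 6.18×10^-6, f = 0.01469, h_1 = f(L/D)V²/2g = 4.921 m
Pipe 2: V = 3.655 m/s, Re = 4.51×10^5, ε/D = 6.71×10^-4, f = 0.01865, h_2 = f(L/D)V²/2g = 8.130 m
Pipe 3: V = 0.9599 m/s, Re = 2.31×10^5, ε/D = 2.41×10^-5, f = 0.01524, h_3 = f(L/D)V²/2g = 5.503 m
Series → Q common, losses add: H = Σh = 18.55 m

H ≈ 18.6 m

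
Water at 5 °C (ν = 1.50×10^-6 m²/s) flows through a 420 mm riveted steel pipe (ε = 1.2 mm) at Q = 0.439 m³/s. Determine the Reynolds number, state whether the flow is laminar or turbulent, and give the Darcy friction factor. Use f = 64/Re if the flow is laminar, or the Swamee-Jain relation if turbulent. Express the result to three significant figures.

V = 4Q/(πD²) = 3.169 m/s
Re = VD/ν = 3.169·0.420/1.50×10^-6 = 8.87×10^5
Re > 4000 → turbulent; ε/D = 0.00286
Swamee-Jain: f = 0.02605

Re ≈ 8.87×10^5; turbulent; f ≈ 0.0260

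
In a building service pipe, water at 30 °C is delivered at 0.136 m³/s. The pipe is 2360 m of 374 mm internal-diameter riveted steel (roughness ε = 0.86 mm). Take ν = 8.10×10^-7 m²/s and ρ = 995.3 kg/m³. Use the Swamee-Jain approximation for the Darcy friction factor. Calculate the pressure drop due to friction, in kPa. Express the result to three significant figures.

Δp ≈ 119 kPa

V = 4Q/(πD²) = 4·0.136/(π·0.374²) = 1.238 m/s
Re = VD/ν = 1.238·0.374/8.10×10^-7 = 5.72×10^5 → turbulent
ε/D = 0.86/374 = 0.00230
Swamee-Jain: f = 0.02471
h_f = f(L/D)V²/(2g) = 0.02471·(2360/0.374)·1.238²/(2·9.81) = 12.18 m
Δp = ρg·h_f = 995.3·9.81·12.18 = 118.9 kPa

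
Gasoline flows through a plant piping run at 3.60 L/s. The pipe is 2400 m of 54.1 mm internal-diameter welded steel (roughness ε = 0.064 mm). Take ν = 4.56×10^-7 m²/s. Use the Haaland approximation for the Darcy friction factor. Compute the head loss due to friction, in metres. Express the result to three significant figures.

h_f ≈ 120 m

V = 4Q/(πD²) = 4·0.00360/(π·0.0541²) = 1.566 m/s
Re = VD/ν = 1.566·0.0541/4.56×10^-7 = 1.86×10^5 → turbulent
ε/D = 0.064/54.1 = 0.00118
Haaland: f = 0.02169
h_f = f(L/D)V²/(2g) = 0.02169·(2400/0.0541)·1.566²/(2·9.81) = 120.3 m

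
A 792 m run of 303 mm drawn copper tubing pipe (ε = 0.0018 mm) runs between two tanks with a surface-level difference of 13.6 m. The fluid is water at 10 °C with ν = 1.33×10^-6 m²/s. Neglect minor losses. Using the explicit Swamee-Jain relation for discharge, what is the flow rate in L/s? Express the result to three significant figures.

Swamee-Jain (Type II): Q = -0.965·√(gD⁵h_f/L)·ln[ε/(3.7D) + √(3.17ν²L/(gD³h_f))]
√(gD⁵h_f/L) = √(9.81·0.303⁵·13.6/792) = 0.02074
ε/(3.7D) = 1.61×10^-6; √(3.17ν²L/(gD³h_f)) = 3.46×10^-5
Q = -0.965·0.02074·ln(3.620×10^-5) = 0.2047 m³/s
Check: V = 2.84 m/s, Re = 6.47×10^5, f = 0.01262, h_f = 13.6 m ≈ 13.6 m ✓

Q ≈ 205 L/s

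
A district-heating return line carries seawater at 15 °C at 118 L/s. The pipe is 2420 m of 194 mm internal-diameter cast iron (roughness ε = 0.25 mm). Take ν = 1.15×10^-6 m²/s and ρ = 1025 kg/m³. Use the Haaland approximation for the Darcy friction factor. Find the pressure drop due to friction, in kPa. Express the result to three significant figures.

Δp ≈ 2170 kPa

V = 4Q/(πD²) = 4·0.118/(π·0.194²) = 3.992 m/s
Re = VD/ν = 3.992·0.194/1.15×10^-6 = 6.73×10^5 → turbulent
ε/D = 0.25/194 = 0.00129
Haaland: f = 0.02128
h_f = f(L/D)V²/(2g) = 0.02128·(2420/0.194)·3.992²/(2·9.81) = 215.6 m
Δp = ρg·h_f = 1025·9.81·215.6 = 2168 kPa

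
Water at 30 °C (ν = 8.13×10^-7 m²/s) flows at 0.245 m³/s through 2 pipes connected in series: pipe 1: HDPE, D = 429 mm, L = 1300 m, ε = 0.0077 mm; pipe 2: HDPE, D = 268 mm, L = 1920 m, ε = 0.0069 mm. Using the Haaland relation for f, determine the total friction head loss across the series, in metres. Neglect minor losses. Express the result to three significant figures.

Pipe 1: V = 1.695 m/s, Re = 8.94×10^5, ε/D = 1.79×10^-5, f = 0.01212, h_1 = f(L/D)V²/2g = 5.377 m
Pipe 2: V = 4.343 m/s, Re = 1.43×10^6, ε/D = 2.57×10^-5, f = 0.01153, h_2 = f(L/D)V²/2g = 79.42 m
Series → Q common, losses add: H = Σh = 84.80 m

H ≈ 84.8 m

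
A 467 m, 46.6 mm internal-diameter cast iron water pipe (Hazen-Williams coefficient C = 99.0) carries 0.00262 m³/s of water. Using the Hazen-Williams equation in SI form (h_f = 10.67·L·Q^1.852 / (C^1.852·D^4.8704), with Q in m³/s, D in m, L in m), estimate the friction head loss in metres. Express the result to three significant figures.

h_f = 10.67·467·0.00262^1.852 / (99.0^1.852·0.0466^4.8704) = 50.79 m

h_f ≈ 50.8 m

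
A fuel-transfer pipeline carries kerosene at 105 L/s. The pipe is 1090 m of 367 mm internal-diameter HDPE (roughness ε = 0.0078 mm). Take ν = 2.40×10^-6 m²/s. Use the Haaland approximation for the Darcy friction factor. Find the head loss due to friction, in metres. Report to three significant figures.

V = 4Q/(πD²) = 4·0.105/(π·0.367²) = 0.9926 m/s
Re = VD/ν = 0.9926·0.367/2.40×10^-6 = 1.52×10^5 → turbulent
ε/D = 0.0078/367 = 2.13×10^-5
Haaland: f = 0.01648
h_f = f(L/D)V²/(2g) = 0.01648·(1090/0.367)·0.9926²/(2·9.81) = 2.457 m

h_f ≈ 2.46 m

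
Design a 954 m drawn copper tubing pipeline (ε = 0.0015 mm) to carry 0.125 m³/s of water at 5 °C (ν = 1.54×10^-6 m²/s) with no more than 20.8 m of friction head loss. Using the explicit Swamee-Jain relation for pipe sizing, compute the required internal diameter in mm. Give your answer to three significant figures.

Swamee-Jain (Type III): D = 0.66·[ε^1.25·(LQ²/(gh_f))^4.75 + ν·Q^9.4·(L/(gh_f))^5.2]^0.04
LQ²/(gh_f) = 0.07305; L/(gh_f) = 4.675
Term 1 = ε^1.25·(…)^4.75 = 2.10×10^-13; Term 2 = ν·Q^9.4·(…)^5.2 = 1.52×10^-11
D = 0.66·(2.10×10^-13 + 1.52×10^-11)^0.04 = 0.2438 m = 244 mm
Check: V = 2.68 m/s, Re = 4.24×10^5, f = 0.01358, h_f = 19.4 m ≈ 20.8 m ✓

D ≈ 244 mm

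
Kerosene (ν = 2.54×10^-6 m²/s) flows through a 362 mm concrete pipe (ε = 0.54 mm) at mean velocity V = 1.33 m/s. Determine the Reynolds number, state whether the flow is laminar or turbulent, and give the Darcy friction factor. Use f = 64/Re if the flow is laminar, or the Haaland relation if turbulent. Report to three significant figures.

Re = VD/ν = 1.330·0.362/2.54×10^-6 = 1.90×10^5
Re > 4000 → turbulent; ε/D = 0.00149
Haaland: f = 0.02274

Re ≈ 1.90×10^5; turbulent; f ≈ 0.0227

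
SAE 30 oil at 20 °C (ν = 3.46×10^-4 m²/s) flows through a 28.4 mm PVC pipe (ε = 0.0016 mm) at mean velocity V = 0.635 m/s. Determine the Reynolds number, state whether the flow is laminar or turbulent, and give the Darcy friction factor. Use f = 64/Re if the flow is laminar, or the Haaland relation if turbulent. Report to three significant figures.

Re = VD/ν = 0.6350·0.0284/3.46×10^-4 = 52.1
Re < 2300 → laminar → f = 64/Re = 1.228

Re ≈ 52.1; laminar; f = 64/Re ≈ 1.23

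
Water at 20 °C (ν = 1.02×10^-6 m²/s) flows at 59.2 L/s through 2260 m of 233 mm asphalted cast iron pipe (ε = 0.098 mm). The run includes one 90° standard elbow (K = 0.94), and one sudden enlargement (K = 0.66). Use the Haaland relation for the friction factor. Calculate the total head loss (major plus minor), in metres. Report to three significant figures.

V = 4Q/(πD²) = 1.388 m/s; V²/2g = 0.09825 m
Re = 3.17×10^5, ε/D = 4.21×10^-4 → f = 0.01753 (Haaland)
Major: h_f = f(L/D)·V²/2g = 0.01753·9700·0.09825 = 16.70 m
Minor: ΣK = 1.60; h_m = ΣK·V²/2g = 0.1572 m
Total H_L = 16.70 + 0.1572 = 16.86 m

H_L ≈ 16.9 m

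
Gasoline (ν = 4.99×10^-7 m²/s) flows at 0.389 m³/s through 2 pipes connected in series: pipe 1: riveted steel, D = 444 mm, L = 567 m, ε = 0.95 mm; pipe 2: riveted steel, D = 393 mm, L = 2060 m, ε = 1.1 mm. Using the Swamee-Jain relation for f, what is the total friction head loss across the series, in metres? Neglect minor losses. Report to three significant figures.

Pipe 1: V = 2.512 m/s, Re = 2.24×10^6, ε/D = 0.00214, f = 0.02397, h_1 = f(L/D)V²/2g = 9.847 m
Pipe 2: V = 3.207 m/s, Re = 2.53×10^6, ε/D = 0.00280, f = 0.02576, h_2 = f(L/D)V²/2g = 70.76 m
Series → Q common, losses add: H = Σh = 80.61 m

H ≈ 80.6 m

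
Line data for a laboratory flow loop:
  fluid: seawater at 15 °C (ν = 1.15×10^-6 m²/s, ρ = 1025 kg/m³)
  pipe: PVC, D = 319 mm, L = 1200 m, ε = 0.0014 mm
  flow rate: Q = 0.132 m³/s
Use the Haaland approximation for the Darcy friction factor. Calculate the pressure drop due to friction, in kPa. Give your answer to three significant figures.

Δp ≈ 70.0 kPa

V = 4Q/(πD²) = 4·0.132/(π·0.319²) = 1.652 m/s
Re = VD/ν = 1.652·0.319/1.15×10^-6 = 4.58×10^5 → turbulent
ε/D = 0.0014/319 = 4.39×10^-6
Haaland: f = 0.01331
h_f = f(L/D)V²/(2g) = 0.01331·(1200/0.319)·1.652²/(2·9.81) = 6.964 m
Δp = ρg·h_f = 1025·9.81·6.964 = 70.02 kPa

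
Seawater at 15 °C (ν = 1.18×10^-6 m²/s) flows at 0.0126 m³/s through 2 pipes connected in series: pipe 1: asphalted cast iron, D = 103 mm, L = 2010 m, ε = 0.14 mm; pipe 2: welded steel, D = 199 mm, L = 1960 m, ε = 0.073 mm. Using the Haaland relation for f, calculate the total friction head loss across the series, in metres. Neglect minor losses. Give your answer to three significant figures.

Pipe 1: V = 1.512 m/s, Re = 1.32×10^5, ε/D = 0.00136, f = 0.02272, h_1 = f(L/D)V²/2g = 51.67 m
Pipe 2: V = 0.4051 m/s, Re = 6.83×10^4, ε/D = 3.67×10^-4, f = 0.02068, h_2 = f(L/D)V²/2g = 1.704 m
Series → Q common, losses add: H = Σh = 53.38 m

H ≈ 53.4 m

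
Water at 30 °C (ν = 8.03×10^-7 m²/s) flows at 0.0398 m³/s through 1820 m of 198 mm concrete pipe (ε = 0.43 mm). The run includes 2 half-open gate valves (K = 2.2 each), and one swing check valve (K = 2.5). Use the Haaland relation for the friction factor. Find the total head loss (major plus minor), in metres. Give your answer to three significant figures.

V = 4Q/(πD²) = 1.293 m/s; V²/2g = 0.08516 m
Re = 3.19×10^5, ε/D = 0.00217 → f = 0.02446 (Haaland)
Major: h_f = f(L/D)·V²/2g = 0.02446·9192·0.08516 = 19.15 m
Minor: ΣK = 6.90; h_m = ΣK·V²/2g = 0.5876 m
Total H_L = 19.15 + 0.5876 = 19.74 m

H_L ≈ 19.7 m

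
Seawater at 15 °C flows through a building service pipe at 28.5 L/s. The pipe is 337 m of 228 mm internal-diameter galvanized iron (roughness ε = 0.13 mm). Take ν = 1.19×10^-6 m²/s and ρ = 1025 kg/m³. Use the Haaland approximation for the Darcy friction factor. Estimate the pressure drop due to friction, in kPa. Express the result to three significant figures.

Δp ≈ 7.27 kPa

V = 4Q/(πD²) = 4·0.0285/(π·0.228²) = 0.6980 m/s
Re = VD/ν = 0.6980·0.228/1.19×10^-6 = 1.34×10^5 → turbulent
ε/D = 0.13/228 = 5.70×10^-4
Haaland: f = 0.01971
h_f = f(L/D)V²/(2g) = 0.01971·(337/0.228)·0.6980²/(2·9.81) = 0.7234 m
Δp = ρg·h_f = 1025·9.81·0.7234 = 7.274 kPa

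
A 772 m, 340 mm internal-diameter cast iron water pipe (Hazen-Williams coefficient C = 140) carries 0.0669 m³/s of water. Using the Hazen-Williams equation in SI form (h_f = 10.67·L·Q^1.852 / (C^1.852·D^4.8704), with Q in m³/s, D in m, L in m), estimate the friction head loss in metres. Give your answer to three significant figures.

h_f ≈ 1.12 m

h_f = 10.67·772·0.0669^1.852 / (140^1.852·0.340^4.8704) = 1.116 m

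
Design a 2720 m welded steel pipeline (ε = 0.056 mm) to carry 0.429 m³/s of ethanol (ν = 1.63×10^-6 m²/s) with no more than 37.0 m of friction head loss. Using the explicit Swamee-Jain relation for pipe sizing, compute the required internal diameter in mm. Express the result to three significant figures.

D ≈ 441 mm

Swamee-Jain (Type III): D = 0.66·[ε^1.25·(LQ²/(gh_f))^4.75 + ν·Q^9.4·(L/(gh_f))^5.2]^0.04
LQ²/(gh_f) = 1.379; L/(gh_f) = 7.494
Term 1 = ε^1.25·(…)^4.75 = 2.23×10^-5; Term 2 = ν·Q^9.4·(…)^5.2 = 2.02×10^-5
D = 0.66·(2.23×10^-5 + 2.02×10^-5)^0.04 = 0.4413 m = 441 mm
Check: V = 2.81 m/s, Re = 7.59×10^5, f = 0.01419, h_f = 35.1 m ≈ 37.0 m ✓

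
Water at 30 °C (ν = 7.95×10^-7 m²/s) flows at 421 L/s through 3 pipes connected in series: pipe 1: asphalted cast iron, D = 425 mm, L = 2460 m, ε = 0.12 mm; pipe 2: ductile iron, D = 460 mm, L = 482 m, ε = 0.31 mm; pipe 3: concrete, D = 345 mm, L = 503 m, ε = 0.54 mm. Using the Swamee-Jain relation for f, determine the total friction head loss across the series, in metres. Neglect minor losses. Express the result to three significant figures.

H ≈ 79.4 m

Pipe 1: V = 2.968 m/s, Re = 1.59×10^6, ε/D = 2.82×10^-4, f = 0.01532, h_1 = f(L/D)V²/2g = 39.82 m
Pipe 2: V = 2.533 m/s, Re = 1.47×10^6, ε/D = 6.74×10^-4, f = 0.01824, h_2 = f(L/D)V²/2g = 6.250 m
Pipe 3: V = 4.504 m/s, Re = 1.95×10^6, ε/D = 0.00157, f = 0.02213, h_3 = f(L/D)V²/2g = 33.36 m
Series → Q common, losses add: H = Σh = 79.42 m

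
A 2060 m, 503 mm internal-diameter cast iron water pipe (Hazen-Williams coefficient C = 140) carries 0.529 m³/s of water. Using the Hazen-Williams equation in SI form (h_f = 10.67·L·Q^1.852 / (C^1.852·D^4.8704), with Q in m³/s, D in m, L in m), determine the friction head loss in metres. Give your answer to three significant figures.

h_f = 10.67·2060·0.529^1.852 / (140^1.852·0.503^4.8704) = 20.36 m

h_f ≈ 20.4 m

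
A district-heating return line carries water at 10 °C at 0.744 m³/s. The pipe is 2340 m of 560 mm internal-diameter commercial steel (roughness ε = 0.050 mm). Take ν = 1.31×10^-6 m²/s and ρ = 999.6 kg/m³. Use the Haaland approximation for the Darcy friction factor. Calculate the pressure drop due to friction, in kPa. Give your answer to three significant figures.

V = 4Q/(πD²) = 4·0.744/(π·0.560²) = 3.021 m/s
Re = VD/ν = 3.021·0.560/1.31×10^-6 = 1.29×10^6 → turbulent
ε/D = 0.050/560 = 8.93×10^-5
Haaland: f = 0.01290
h_f = f(L/D)V²/(2g) = 0.01290·(2340/0.560)·3.021²/(2·9.81) = 25.07 m
Δp = ρg·h_f = 999.6·9.81·25.07 = 245.8 kPa

Δp ≈ 246 kPa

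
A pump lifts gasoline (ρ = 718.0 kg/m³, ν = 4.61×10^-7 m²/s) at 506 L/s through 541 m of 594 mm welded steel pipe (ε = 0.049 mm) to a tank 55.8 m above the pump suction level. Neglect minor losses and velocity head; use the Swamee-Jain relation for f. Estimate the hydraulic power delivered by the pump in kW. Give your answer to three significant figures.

P_hyd ≈ 206 kW

V = 4Q/(πD²) = 1.826 m/s; Re = 2.35×10^6; ε/D = 8.25×10^-5; f = 0.01244
h_f = f(L/D)V²/2g = 1.925 m
Total head H = z + h_f = 55.8 + 1.925 = 57.73 m
P_hyd = ρgQH = 718.0·9.81·0.506·57.73 = 205.7 kW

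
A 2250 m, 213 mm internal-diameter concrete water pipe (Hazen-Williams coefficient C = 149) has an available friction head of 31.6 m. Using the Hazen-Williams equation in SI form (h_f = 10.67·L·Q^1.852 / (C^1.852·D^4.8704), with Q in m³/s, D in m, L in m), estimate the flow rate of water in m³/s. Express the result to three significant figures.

Q ≈ 0.0710 m³/s

Rearranging: Q = [h_f·C^1.852·D^4.8704 / (10.67·L)]^(1/1.852)
Q = [31.6·149^1.852·0.213^4.8704 / (10.67·2250)]^0.540 = 0.07104 m³/s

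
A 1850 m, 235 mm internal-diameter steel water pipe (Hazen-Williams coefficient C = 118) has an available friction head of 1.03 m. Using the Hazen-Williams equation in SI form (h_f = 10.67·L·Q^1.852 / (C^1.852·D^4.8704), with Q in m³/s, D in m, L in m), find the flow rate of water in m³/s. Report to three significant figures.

Q ≈ 0.0128 m³/s

Rearranging: Q = [h_f·C^1.852·D^4.8704 / (10.67·L)]^(1/1.852)
Q = [1.03·118^1.852·0.235^4.8704 / (10.67·1850)]^0.540 = 0.01275 m³/s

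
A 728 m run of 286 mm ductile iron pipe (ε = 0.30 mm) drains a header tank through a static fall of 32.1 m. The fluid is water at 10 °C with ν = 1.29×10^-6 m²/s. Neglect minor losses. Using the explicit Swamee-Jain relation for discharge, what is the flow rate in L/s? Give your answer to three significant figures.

Swamee-Jain (Type II): Q = -0.965·√(gD⁵h_f/L)·ln[ε/(3.7D) + √(3.17ν²L/(gD³h_f))]
√(gD⁵h_f/L) = √(9.81·0.286⁵·32.1/728) = 0.02877
ε/(3.7D) = 2.84×10^-4; √(3.17ν²L/(gD³h_f)) = 2.28×10^-5
Q = -0.965·0.02877·ln(3.063×10^-4) = 0.2246 m³/s
Check: V = 3.50 m/s, Re = 7.75×10^5, f = 0.02034, h_f = 32.3 m ≈ 32.1 m ✓

Q ≈ 225 L/s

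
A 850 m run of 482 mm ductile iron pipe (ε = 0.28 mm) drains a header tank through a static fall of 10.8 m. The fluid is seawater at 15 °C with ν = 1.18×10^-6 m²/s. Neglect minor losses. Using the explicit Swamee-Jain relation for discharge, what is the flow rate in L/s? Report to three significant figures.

Swamee-Jain (Type II): Q = -0.965·√(gD⁵h_f/L)·ln[ε/(3.7D) + √(3.17ν²L/(gD³h_f))]
√(gD⁵h_f/L) = √(9.81·0.482⁵·10.8/850) = 0.05694
ε/(3.7D) = 1.57×10^-4; √(3.17ν²L/(gD³h_f)) = 1.78×10^-5
Q = -0.965·0.05694·ln(1.748×10^-4) = 0.4754 m³/s
Check: V = 2.61 m/s, Re = 1.06×10^6, f = 0.01780, h_f = 10.9 m ≈ 10.8 m ✓

Q ≈ 475 L/s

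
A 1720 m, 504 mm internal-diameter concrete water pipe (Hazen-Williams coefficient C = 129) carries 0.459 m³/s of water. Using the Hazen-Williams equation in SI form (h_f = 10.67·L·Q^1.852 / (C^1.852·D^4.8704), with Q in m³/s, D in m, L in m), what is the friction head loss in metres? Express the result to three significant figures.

h_f = 10.67·1720·0.459^1.852 / (129^1.852·0.504^4.8704) = 15.06 m

h_f ≈ 15.1 m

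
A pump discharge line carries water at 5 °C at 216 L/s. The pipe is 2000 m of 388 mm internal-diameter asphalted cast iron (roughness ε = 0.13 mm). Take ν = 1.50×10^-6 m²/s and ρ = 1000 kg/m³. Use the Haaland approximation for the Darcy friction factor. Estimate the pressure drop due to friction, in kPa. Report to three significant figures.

Δp ≈ 142 kPa

V = 4Q/(πD²) = 4·0.216/(π·0.388²) = 1.827 m/s
Re = VD/ν = 1.827·0.388/1.50×10^-6 = 4.73×10^5 → turbulent
ε/D = 0.13/388 = 3.35×10^-4
Haaland: f = 0.01649
h_f = f(L/D)V²/(2g) = 0.01649·(2000/0.388)·1.827²/(2·9.81) = 14.46 m
Δp = ρg·h_f = 1000·9.81·14.46 = 141.8 kPa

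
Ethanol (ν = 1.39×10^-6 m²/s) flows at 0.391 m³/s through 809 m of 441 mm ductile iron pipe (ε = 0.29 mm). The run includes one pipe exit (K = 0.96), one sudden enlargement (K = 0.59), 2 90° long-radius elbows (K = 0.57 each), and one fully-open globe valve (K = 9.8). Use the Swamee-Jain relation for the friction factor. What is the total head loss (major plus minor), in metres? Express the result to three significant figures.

H_L ≈ 15.4 m

V = 4Q/(πD²) = 2.560 m/s; V²/2g = 0.3340 m
Re = 8.12×10^5, ε/D = 6.58×10^-4 → f = 0.01838 (Swamee-Jain)
Major: h_f = f(L/D)·V²/2g = 0.01838·1834·0.3340 = 11.26 m
Minor: ΣK = 12.5; h_m = ΣK·V²/2g = 4.171 m
Total H_L = 11.26 + 4.171 = 15.43 m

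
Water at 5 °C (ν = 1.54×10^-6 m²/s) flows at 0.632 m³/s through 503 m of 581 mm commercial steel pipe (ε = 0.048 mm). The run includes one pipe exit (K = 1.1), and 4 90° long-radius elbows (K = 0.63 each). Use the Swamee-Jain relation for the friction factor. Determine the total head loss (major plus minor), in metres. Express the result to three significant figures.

H_L ≈ 4.40 m

V = 4Q/(πD²) = 2.384 m/s; V²/2g = 0.2896 m
Re = 8.99×10^5, ε/D = 8.26×10^-5 → f = 0.01337 (Swamee-Jain)
Major: h_f = f(L/D)·V²/2g = 0.01337·865.7·0.2896 = 3.353 m
Minor: ΣK = 3.62; h_m = ΣK·V²/2g = 1.048 m
Total H_L = 3.353 + 1.048 = 4.402 m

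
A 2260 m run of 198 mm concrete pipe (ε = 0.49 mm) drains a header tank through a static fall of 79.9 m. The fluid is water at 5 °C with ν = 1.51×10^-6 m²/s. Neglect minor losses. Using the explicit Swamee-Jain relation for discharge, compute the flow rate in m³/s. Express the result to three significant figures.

Swamee-Jain (Type II): Q = -0.965·√(gD⁵h_f/L)·ln[ε/(3.7D) + √(3.17ν²L/(gD³h_f))]
√(gD⁵h_f/L) = √(9.81·0.198⁵·79.9/2260) = 0.01027
ε/(3.7D) = 6.69×10^-4; √(3.17ν²L/(gD³h_f)) = 5.18×10^-5
Q = -0.965·0.01027·ln(7.207×10^-4) = 0.07173 m³/s
Check: V = 2.33 m/s, Re = 3.05×10^5, f = 0.02546, h_f = 80.4 m ≈ 79.9 m ✓

Q ≈ 0.0717 m³/s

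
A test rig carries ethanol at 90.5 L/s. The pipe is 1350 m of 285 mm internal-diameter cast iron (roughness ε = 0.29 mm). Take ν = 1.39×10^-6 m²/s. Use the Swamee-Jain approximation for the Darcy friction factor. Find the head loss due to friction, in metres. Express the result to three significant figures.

h_f ≈ 10.1 m

V = 4Q/(πD²) = 4·0.0905/(π·0.285²) = 1.419 m/s
Re = VD/ν = 1.419·0.285/1.39×10^-6 = 2.91×10^5 → turbulent
ε/D = 0.29/285 = 0.00102
Swamee-Jain: f = 0.02085
h_f = f(L/D)V²/(2g) = 0.02085·(1350/0.285)·1.419²/(2·9.81) = 10.13 m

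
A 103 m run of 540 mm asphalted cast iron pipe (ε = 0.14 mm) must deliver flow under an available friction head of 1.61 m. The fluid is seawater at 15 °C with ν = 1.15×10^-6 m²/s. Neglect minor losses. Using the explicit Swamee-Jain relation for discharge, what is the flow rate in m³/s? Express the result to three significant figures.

Swamee-Jain (Type II): Q = -0.965·√(gD⁵h_f/L)·ln[ε/(3.7D) + √(3.17ν²L/(gD³h_f))]
√(gD⁵h_f/L) = √(9.81·0.540⁵·1.61/103) = 0.08391
ε/(3.7D) = 7.01×10^-5; √(3.17ν²L/(gD³h_f)) = 1.32×10^-5
Q = -0.965·0.08391·ln(8.325×10^-5) = 0.7606 m³/s
Check: V = 3.32 m/s, Re = 1.56×10^6, f = 0.01510, h_f = 1.62 m ≈ 1.61 m ✓

Q ≈ 0.761 m³/s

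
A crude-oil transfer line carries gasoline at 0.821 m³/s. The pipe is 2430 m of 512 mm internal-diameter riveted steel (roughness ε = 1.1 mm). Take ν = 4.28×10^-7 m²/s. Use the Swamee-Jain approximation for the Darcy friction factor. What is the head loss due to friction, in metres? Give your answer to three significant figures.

h_f ≈ 92.1 m

V = 4Q/(πD²) = 4·0.821/(π·0.512²) = 3.988 m/s
Re = VD/ν = 3.988·0.512/4.28×10^-7 = 4.77×10^6 → turbulent
ε/D = 1.1/512 = 0.00215
Swamee-Jain: f = 0.02393
h_f = f(L/D)V²/(2g) = 0.02393·(2430/0.512)·3.988²/(2·9.81) = 92.06 m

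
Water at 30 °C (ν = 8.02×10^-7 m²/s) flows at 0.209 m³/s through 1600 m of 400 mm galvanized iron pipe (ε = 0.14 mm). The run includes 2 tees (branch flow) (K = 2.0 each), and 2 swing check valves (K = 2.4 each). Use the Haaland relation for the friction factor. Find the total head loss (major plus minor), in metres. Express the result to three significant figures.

H_L ≈ 10.3 m

V = 4Q/(πD²) = 1.663 m/s; V²/2g = 0.1410 m
Re = 8.30×10^5, ε/D = 3.50×10^-4 → f = 0.01615 (Haaland)
Major: h_f = f(L/D)·V²/2g = 0.01615·4000·0.1410 = 9.106 m
Minor: ΣK = 8.80; h_m = ΣK·V²/2g = 1.241 m
Total H_L = 9.106 + 1.241 = 10.35 m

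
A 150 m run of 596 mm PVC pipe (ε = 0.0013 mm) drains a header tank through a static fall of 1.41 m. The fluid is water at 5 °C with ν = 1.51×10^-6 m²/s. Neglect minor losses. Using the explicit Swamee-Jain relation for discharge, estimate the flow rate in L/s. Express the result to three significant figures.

Q ≈ 870 L/s

Swamee-Jain (Type II): Q = -0.965·√(gD⁵h_f/L)·ln[ε/(3.7D) + √(3.17ν²L/(gD³h_f))]
√(gD⁵h_f/L) = √(9.81·0.596⁵·1.41/150) = 0.08327
ε/(3.7D) = 5.90×10^-7; √(3.17ν²L/(gD³h_f)) = 1.92×10^-5
Q = -0.965·0.08327·ln(1.983×10^-5) = 0.8702 m³/s
Check: V = 3.12 m/s, Re = 1.23×10^6, f = 0.01127, h_f = 1.41 m ≈ 1.41 m ✓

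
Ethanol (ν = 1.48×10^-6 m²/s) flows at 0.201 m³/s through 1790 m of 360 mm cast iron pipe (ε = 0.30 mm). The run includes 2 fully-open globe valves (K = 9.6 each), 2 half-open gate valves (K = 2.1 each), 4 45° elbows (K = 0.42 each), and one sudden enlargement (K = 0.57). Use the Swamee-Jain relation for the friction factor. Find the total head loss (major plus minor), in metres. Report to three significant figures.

V = 4Q/(πD²) = 1.975 m/s; V²/2g = 0.1987 m
Re = 4.80×10^5, ε/D = 8.33×10^-4 → f = 0.01962 (Swamee-Jain)
Major: h_f = f(L/D)·V²/2g = 0.01962·4972·0.1987 = 19.39 m
Minor: ΣK = 25.6; h_m = ΣK·V²/2g = 5.098 m
Total H_L = 19.39 + 5.098 = 24.49 m

H_L ≈ 24.5 m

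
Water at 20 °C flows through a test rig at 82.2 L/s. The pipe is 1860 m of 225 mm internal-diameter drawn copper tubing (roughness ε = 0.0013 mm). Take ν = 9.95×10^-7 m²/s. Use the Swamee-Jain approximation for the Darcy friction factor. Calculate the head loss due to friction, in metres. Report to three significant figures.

h_f ≈ 24.0 m

V = 4Q/(πD²) = 4·0.0822/(π·0.225²) = 2.067 m/s
Re = VD/ν = 2.067·0.225/9.95×10^-7 = 4.67×10^5 → turbulent
ε/D = 0.0013/225 = 5.78×10^-6
Swamee-Jain: f = 0.01334
h_f = f(L/D)V²/(2g) = 0.01334·(1860/0.225)·2.067²/(2·9.81) = 24.02 m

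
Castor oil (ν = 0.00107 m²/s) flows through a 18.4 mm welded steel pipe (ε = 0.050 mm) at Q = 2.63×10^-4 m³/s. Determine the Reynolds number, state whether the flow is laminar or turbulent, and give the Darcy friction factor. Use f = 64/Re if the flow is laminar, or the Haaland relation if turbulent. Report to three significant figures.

Re ≈ 17.0; laminar; f = 64/Re ≈ 3.76

V = 4Q/(πD²) = 0.9891 m/s
Re = VD/ν = 0.9891·0.0184/0.00107 = 17.0
Re < 2300 → laminar → f = 64/Re = 3.763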